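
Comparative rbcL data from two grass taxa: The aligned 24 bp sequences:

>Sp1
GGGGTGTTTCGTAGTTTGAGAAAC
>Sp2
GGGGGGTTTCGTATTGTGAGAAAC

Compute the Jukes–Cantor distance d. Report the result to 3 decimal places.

0.137

The sequences differ at 3 of 24 sites (5, 14, 16), so p = 3/24 = 0.125.
d = −(3/4) ln(1 − 4p/3) = −0.75 ln(1 − 0.166667) = −0.75 ln(0.833333)
  = −0.75 × (-0.182322) = 0.136742 substitutions/site.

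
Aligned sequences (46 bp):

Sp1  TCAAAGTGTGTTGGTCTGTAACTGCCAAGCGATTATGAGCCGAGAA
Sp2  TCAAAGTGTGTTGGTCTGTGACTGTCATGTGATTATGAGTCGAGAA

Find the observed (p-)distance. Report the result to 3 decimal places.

The sequences differ at 5 of 46 positions (sites 20, 25, 28, 30, 40).
p = 5/46 = 0.108695… ≈ 0.109 (to 3 d.p.).

0.109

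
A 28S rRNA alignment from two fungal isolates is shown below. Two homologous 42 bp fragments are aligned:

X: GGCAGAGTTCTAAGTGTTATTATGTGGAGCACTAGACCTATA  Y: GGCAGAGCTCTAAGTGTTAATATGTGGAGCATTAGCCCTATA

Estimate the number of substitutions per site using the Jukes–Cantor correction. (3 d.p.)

0.102

The sequences differ at 4 of 42 sites (8, 20, 32, 36), so p = 4/42 ≈ 0.095238.
d = −(3/4) ln(1 − 4p/3) = −0.75 ln(1 − 0.126984) = −0.75 ln(0.873016)
  = −0.75 × (-0.135801) = 0.101851 substitutions/site.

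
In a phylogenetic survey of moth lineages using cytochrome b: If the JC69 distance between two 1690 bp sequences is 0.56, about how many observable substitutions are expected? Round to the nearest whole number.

Invert JC69: p = (3/4)(1 − e^(−4d/3)) = 0.75 × (1 − e^(-0.746667)) = 0.75 × (1 − 0.473944) = 0.394542.
Expected differing sites = pL ≈ 0.394542 × 1690 = 666.77598 ≈ 667.

667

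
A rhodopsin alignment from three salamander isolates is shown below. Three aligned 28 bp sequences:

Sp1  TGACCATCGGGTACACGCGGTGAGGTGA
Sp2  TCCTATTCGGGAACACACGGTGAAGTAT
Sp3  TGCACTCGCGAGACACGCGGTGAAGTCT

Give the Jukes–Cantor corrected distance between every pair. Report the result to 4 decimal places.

d(Sp1,Sp2) = 0.4850, d(Sp1,Sp3) = 0.5565, d(Sp2,Sp3) = 0.4850

Sp1–Sp2: 10/28 sites differ → p ≈ 0.357143, d = −0.75 ln(1 − 0.476191) = 0.484971 ≈ 0.4850.
Sp1–Sp3: 11/28 sites differ → p ≈ 0.392857, d = −0.75 ln(1 − 0.523809) = 0.556452 ≈ 0.5565.
Sp2–Sp3: 10/28 sites differ → p ≈ 0.357143, d = −0.75 ln(1 − 0.476191) = 0.484971 ≈ 0.4850.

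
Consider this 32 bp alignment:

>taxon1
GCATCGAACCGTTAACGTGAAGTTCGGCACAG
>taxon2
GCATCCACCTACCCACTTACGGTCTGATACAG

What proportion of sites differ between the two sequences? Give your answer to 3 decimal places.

0.469

The sequences differ at 15 of 32 positions.
p = 15/32 = 0.46875 ≈ 0.469 (to 3 d.p.).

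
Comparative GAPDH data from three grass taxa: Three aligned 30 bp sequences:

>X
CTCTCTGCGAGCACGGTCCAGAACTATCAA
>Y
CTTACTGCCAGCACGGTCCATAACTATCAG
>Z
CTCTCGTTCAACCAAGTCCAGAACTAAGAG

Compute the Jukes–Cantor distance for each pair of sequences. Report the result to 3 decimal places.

X–Y: 5/30 sites differ → p ≈ 0.166667, d = −0.75 ln(1 − 0.222223) = 0.188487 ≈ 0.188.
X–Z: 11/30 sites differ → p ≈ 0.366667, d = −0.75 ln(1 − 0.488889) = 0.503376 ≈ 0.503.
Y–Z: 12/30 sites differ → p = 0.4, d = −0.75 ln(1 − 0.533333) = 0.571605 ≈ 0.572.

d(X,Y) = 0.188, d(X,Z) = 0.503, d(Y,Z) = 0.572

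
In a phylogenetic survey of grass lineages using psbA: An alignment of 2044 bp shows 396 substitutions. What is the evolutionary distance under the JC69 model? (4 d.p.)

p = 396/2044 ≈ 0.193738.
d = −(3/4) ln(1 − 4p/3) = −0.75 ln(1 − 0.258317) = −0.75 ln(0.741683)
  = −0.75 × (-0.298833) = 0.224125 substitutions/site.

0.2241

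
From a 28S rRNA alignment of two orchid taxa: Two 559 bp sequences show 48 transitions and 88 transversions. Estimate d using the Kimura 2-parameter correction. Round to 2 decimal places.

P = 48/559 ≈ 0.085868 and Q = 88/559 ≈ 0.157424.
Under the Kimura two-parameter model, d = −½ ln(1 − 2P − Q) − ¼ ln(1 − 2Q).
1 − 2P − Q = 0.67084, giving −½ ln(0.67084) = 0.199612.
1 − 2Q = 0.685152, giving −¼ ln(0.685152) = 0.094529.
d = 0.199612 + 0.094529 = 0.294141.

0.29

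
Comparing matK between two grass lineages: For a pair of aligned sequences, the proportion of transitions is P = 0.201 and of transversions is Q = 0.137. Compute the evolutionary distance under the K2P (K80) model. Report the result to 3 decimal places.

Under the Kimura two-parameter model, d = −½ ln(1 − 2P − Q) − ¼ ln(1 − 2Q).
1 − 2P − Q = 0.461, giving −½ ln(0.461) = 0.387179.
1 − 2Q = 0.726, giving −¼ ln(0.726) = 0.080051.
d = 0.387179 + 0.080051 = 0.467230.

0.467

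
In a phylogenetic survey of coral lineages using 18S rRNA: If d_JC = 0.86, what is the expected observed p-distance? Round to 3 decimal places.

0.512

p = (3/4)(1 − e^(−4d/3)) = 0.75 × (1 − e^(-1.146667)) = 0.75 × (1 − 0.317694) = 0.511730.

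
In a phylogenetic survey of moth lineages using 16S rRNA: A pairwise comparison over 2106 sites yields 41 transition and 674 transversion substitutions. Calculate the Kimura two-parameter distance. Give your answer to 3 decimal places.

0.478

P = 41/2106 ≈ 0.019468 and Q = 674/2106 ≈ 0.320038.
Under the Kimura two-parameter model, d = −½ ln(1 − 2P − Q) − ¼ ln(1 − 2Q).
1 − 2P − Q = 0.641026, giving −½ ln(0.641026) = 0.222343.
1 − 2Q = 0.359924, giving −¼ ln(0.359924) = 0.255466.
d = 0.222343 + 0.255466 = 0.477809.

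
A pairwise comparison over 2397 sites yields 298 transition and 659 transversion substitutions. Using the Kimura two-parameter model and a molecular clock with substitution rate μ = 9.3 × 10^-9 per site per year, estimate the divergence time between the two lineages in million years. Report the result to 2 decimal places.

30.66

P = 298/2397 ≈ 0.124322 and Q = 659/2397 ≈ 0.274927.
Under the Kimura two-parameter model, d = −½ ln(1 − 2P − Q) − ¼ ln(1 − 2Q).
1 − 2P − Q = 0.476429, giving −½ ln(0.476429) = 0.370718.
1 − 2Q = 0.450146, giving −¼ ln(0.450146) = 0.199546.
d = 0.370718 + 0.199546 = 0.570264.
Under a molecular clock d = 2μt, so t = d/(2μ) = 0.570264 / (2 × 9.3 × 10^-9) = 30.66 million years.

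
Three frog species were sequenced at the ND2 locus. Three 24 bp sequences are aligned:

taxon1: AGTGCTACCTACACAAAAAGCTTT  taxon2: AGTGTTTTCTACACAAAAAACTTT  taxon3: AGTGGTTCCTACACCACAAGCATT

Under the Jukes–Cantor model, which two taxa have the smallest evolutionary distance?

taxon1–taxon2: 4/24 differ, p = 0.167, d = 0.188.
taxon1–taxon3: 5/24 differ, p = 0.208, d = 0.244.
taxon2–taxon3: 6/24 differ, p = 0.250, d = 0.304.
The smallest distance is between taxon1 and taxon2.

taxon1 and taxon2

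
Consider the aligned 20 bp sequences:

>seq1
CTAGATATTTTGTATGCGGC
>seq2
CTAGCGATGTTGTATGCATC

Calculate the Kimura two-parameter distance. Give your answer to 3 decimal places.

0.306

Of 20 sites, 1 differences are transitions and 4 are transversions, so P = 1/20 = 0.05 and Q = 4/20 = 0.2.
Under the Kimura two-parameter model, d = −½ ln(1 − 2P − Q) − ¼ ln(1 − 2Q).
1 − 2P − Q = 0.7, giving −½ ln(0.7) = 0.178337.
1 − 2Q = 0.6, giving −¼ ln(0.6) = 0.127706.
d = 0.178337 + 0.127706 = 0.306043.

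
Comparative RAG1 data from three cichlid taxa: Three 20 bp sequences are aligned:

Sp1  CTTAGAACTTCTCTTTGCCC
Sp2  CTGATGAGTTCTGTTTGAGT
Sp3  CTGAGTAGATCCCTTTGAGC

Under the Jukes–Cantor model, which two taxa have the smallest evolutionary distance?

Sp1–Sp2: 8/20 differ, p = 0.400, d = 0.572.
Sp1–Sp3: 7/20 differ, p = 0.350, d = 0.471.
Sp2–Sp3: 6/20 differ, p = 0.300, d = 0.383.
The smallest distance is between Sp2 and Sp3.

Sp2 and Sp3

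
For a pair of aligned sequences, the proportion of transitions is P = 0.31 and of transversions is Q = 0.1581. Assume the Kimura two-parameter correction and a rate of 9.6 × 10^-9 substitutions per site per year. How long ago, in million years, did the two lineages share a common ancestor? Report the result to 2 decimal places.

44.16

Under the Kimura two-parameter model, d = −½ ln(1 − 2P − Q) − ¼ ln(1 − 2Q).
1 − 2P − Q = 0.2219, giving −½ ln(0.2219) = 0.752764.
1 − 2Q = 0.6838, giving −¼ ln(0.6838) = 0.095022.
d = 0.752764 + 0.095022 = 0.847786.
Under a molecular clock d = 2μt, so t = d/(2μ) = 0.847786 / (2 × 9.6 × 10^-9) = 44.16 million years.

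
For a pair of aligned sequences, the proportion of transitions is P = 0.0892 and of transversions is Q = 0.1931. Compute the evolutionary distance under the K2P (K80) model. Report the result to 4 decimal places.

Under the Kimura two-parameter model, d = −½ ln(1 − 2P − Q) − ¼ ln(1 − 2Q).
1 − 2P − Q = 0.6285, giving −½ ln(0.6285) = 0.232210.
1 − 2Q = 0.6138, giving −¼ ln(0.6138) = 0.122022.
d = 0.232210 + 0.122022 = 0.354232.

0.3542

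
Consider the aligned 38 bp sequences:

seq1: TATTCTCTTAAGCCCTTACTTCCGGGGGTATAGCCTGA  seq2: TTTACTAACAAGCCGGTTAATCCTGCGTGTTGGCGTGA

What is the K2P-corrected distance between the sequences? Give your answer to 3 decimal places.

0.736

Of 38 sites, 2 differences are transitions and 15 are transversions, so P = 2/38 ≈ 0.052632 and Q = 15/38 ≈ 0.394737.
Under the Kimura two-parameter model, d = −½ ln(1 − 2P − Q) − ¼ ln(1 − 2Q).
1 − 2P − Q = 0.499999, giving −½ ln(0.499999) = 0.346575.
1 − 2Q = 0.210526, giving −¼ ln(0.210526) = 0.389537.
d = 0.346575 + 0.389537 = 0.736112.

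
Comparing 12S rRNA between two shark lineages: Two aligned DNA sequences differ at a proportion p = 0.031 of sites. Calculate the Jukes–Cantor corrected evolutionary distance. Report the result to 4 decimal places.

0.0317

d = −(3/4) ln(1 − 4p/3) = −0.75 ln(1 − 0.041333) = −0.75 ln(0.958667)
  = −0.75 × (-0.042212) = 0.031659 substitutions/site.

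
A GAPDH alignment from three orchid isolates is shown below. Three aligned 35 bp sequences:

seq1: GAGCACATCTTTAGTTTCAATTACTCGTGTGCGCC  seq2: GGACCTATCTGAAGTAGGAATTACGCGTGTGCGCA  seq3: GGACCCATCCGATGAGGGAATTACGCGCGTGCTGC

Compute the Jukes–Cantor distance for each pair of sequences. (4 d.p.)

d(seq1,seq2) = 0.4073, d(seq1,seq3) = 0.6355, d(seq2,seq3) = 0.3149

seq1–seq2: 11/35 sites differ → p ≈ 0.314286, d = −0.75 ln(1 − 0.419048) = 0.407315 ≈ 0.4073.
seq1–seq3: 15/35 sites differ → p ≈ 0.428571, d = −0.75 ln(1 − 0.571428) = 0.635472 ≈ 0.6355.
seq2–seq3: 9/35 sites differ → p ≈ 0.257143, d = −0.75 ln(1 − 0.342857) = 0.314890 ≈ 0.3149.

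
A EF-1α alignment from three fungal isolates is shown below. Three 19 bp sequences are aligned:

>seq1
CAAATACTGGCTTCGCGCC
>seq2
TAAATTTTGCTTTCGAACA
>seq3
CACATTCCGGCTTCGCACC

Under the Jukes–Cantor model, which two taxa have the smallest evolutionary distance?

seq1 and seq3

seq1–seq2: 8/19 differ, p = 0.421, d = 0.618.
seq1–seq3: 4/19 differ, p = 0.211, d = 0.247.
seq2–seq3: 8/19 differ, p = 0.421, d = 0.618.
The smallest distance is between seq1 and seq3.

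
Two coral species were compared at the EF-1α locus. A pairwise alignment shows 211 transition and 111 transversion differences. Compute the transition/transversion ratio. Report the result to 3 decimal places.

1.901

R = 211/111 = 1.900900… ≈ 1.901 (to 3 d.p.).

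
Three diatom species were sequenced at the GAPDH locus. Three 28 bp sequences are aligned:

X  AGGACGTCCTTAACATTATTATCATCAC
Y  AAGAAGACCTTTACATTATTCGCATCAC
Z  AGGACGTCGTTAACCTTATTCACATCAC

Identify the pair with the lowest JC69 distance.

X and Z

X–Y: 6/28 differ, p = 0.214, d = 0.252.
X–Z: 4/28 differ, p = 0.143, d = 0.158.
Y–Z: 7/28 differ, p = 0.250, d = 0.304.
The smallest distance is between X and Z.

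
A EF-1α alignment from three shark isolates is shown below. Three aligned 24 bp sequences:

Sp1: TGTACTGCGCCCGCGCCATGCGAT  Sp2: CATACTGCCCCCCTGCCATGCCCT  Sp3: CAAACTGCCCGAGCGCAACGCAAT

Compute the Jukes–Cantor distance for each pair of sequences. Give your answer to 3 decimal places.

d(Sp1,Sp2) = 0.369, d(Sp1,Sp3) = 0.520, d(Sp2,Sp3) = 0.520

Sp1–Sp2: 7/24 sites differ → p ≈ 0.291667, d = −0.75 ln(1 − 0.388889) = 0.369358 ≈ 0.369.
Sp1–Sp3: 9/24 sites differ → p = 0.375, d = −0.75 ln(1 − 0.5) = 0.519860 ≈ 0.520.
Sp2–Sp3: 9/24 sites differ → p = 0.375, d = −0.75 ln(1 − 0.5) = 0.519860 ≈ 0.520.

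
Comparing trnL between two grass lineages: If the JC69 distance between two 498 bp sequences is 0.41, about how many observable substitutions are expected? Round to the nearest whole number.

157

Invert JC69: p = (3/4)(1 − e^(−4d/3)) = 0.75 × (1 − e^(-0.546667)) = 0.75 × (1 − 0.578876) = 0.315843.
Expected differing sites = pL ≈ 0.315843 × 498 = 157.289814 ≈ 157.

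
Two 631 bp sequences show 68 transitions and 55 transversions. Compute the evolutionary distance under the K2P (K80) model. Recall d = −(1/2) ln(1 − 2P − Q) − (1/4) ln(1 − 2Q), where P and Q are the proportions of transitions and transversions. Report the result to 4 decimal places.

0.2282

P = 68/631 ≈ 0.107765 and Q = 55/631 ≈ 0.087163.
Under the Kimura two-parameter model, d = −½ ln(1 − 2P − Q) − ¼ ln(1 − 2Q).
1 − 2P − Q = 0.697307, giving −½ ln(0.697307) = 0.180265.
1 − 2Q = 0.825674, giving −¼ ln(0.825674) = 0.047889.
d = 0.180265 + 0.047889 = 0.228154.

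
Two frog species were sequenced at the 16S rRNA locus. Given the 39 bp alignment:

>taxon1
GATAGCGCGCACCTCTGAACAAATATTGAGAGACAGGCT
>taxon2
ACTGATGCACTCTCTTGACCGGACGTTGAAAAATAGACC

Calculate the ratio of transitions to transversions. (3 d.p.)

5.667

Transitions are A↔G and C↔T; transversions are all other mismatches.
Transitions: 17. Transversions: 3.
R = 17/3 = 5.666666… ≈ 5.667 (to 3 d.p.).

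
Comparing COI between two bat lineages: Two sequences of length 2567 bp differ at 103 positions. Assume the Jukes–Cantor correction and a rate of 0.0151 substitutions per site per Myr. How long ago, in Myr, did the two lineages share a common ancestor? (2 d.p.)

p = 103/2567 ≈ 0.040125.
d = −(3/4) ln(1 − 4p/3) = −0.75 ln(1 − 0.0535) = −0.75 ln(0.9465)
  = −0.75 × (-0.054984) = 0.041238 substitutions/site.
Under a molecular clock d = 2μt, so t = d/(2μ) = 0.041238 / (2 × 0.0151) = 1.37 Myr.

1.37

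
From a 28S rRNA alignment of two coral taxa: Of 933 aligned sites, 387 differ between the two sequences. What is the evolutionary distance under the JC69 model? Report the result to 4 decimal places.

p = 387/933 ≈ 0.414791.
d = −(3/4) ln(1 − 4p/3) = −0.75 ln(1 − 0.553055) = −0.75 ln(0.446945)
  = −0.75 × (-0.805320) = 0.603990 substitutions/site.

0.6040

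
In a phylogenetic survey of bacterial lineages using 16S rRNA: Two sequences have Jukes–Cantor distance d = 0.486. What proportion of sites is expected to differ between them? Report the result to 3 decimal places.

p = (3/4)(1 − e^(−4d/3)) = 0.75 × (1 − e^(-0.648)) = 0.75 × (1 − 0.523091) = 0.357682.

0.358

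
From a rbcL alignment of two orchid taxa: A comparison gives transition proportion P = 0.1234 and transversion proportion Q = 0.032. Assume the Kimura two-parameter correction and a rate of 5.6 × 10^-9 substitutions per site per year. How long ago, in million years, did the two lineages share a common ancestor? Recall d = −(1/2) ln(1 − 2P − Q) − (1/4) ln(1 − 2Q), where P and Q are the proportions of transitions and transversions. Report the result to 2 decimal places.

Under the Kimura two-parameter model, d = −½ ln(1 − 2P − Q) − ¼ ln(1 − 2Q).
1 − 2P − Q = 0.7212, giving −½ ln(0.7212) = 0.163419.
1 − 2Q = 0.936, giving −¼ ln(0.936) = 0.016535.
d = 0.163419 + 0.016535 = 0.179954.
Under a molecular clock d = 2μt, so t = d/(2μ) = 0.179954 / (2 × 5.6 × 10^-9) = 16.07 million years.

16.07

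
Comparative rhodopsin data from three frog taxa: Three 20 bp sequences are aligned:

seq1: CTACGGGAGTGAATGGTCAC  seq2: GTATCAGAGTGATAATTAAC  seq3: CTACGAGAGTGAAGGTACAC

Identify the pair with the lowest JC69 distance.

seq1–seq2: 9/20 differ, p = 0.450, d = 0.687.
seq1–seq3: 4/20 differ, p = 0.200, d = 0.233.
seq2–seq3: 8/20 differ, p = 0.400, d = 0.572.
The smallest distance is between seq1 and seq3.

seq1 and seq3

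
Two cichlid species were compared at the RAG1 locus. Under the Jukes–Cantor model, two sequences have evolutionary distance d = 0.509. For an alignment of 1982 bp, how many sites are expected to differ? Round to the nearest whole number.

Invert JC69: p = (3/4)(1 − e^(−4d/3)) = 0.75 × (1 − e^(-0.678667)) = 0.75 × (1 − 0.507293) = 0.369530.
Expected differing sites = pL ≈ 0.369530 × 1982 = 732.40846 ≈ 732.

732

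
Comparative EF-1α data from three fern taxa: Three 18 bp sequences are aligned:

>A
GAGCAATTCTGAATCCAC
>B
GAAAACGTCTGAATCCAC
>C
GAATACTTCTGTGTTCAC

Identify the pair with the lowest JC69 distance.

A–B: 4/18 differ, p = 0.222, d = 0.264.
A–C: 6/18 differ, p = 0.333, d = 0.441.
B–C: 5/18 differ, p = 0.278, d = 0.347.
The smallest distance is between A and B.

A and B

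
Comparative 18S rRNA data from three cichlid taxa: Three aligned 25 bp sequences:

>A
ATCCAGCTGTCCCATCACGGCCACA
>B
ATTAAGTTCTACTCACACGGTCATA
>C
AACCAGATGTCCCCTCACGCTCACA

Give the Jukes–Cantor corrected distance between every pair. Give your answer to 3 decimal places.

A–B: 10/25 sites differ → p = 0.4, d = −0.75 ln(1 − 0.533333) = 0.571605 ≈ 0.572.
A–C: 5/25 sites differ → p = 0.2, d = −0.75 ln(1 − 0.266667) = 0.232617 ≈ 0.233.
B–C: 10/25 sites differ → p = 0.4, d = −0.75 ln(1 − 0.533333) = 0.571605 ≈ 0.572.

d(A,B) = 0.572, d(A,C) = 0.233, d(B,C) = 0.572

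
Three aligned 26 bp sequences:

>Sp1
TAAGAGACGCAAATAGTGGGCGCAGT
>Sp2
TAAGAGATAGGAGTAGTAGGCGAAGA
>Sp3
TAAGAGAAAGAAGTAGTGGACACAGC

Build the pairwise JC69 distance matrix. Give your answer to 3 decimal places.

d(Sp1,Sp2) = 0.396, d(Sp1,Sp3) = 0.334, d(Sp2,Sp3) = 0.334

Sp1–Sp2: 8/26 sites differ → p ≈ 0.307692, d = −0.75 ln(1 − 0.410256) = 0.396050 ≈ 0.396.
Sp1–Sp3: 7/26 sites differ → p ≈ 0.269231, d = −0.75 ln(1 − 0.358975) = 0.333515 ≈ 0.334.
Sp2–Sp3: 7/26 sites differ → p ≈ 0.269231, d = −0.75 ln(1 − 0.358975) = 0.333515 ≈ 0.334.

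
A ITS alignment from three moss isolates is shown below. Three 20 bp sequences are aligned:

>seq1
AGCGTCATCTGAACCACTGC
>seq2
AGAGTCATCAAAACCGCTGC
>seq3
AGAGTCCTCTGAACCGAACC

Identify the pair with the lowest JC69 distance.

seq1 and seq2

seq1–seq2: 4/20 differ, p = 0.200, d = 0.233.
seq1–seq3: 6/20 differ, p = 0.300, d = 0.383.
seq2–seq3: 6/20 differ, p = 0.300, d = 0.383.
The smallest distance is between seq1 and seq2.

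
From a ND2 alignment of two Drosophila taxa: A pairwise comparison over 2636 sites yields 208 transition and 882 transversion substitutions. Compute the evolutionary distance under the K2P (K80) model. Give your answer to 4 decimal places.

0.6156

P = 208/2636 ≈ 0.078907 and Q = 882/2636 ≈ 0.334598.
Under the Kimura two-parameter model, d = −½ ln(1 − 2P − Q) − ¼ ln(1 − 2Q).
1 − 2P − Q = 0.507588, giving −½ ln(0.507588) = 0.339043.
1 − 2Q = 0.330804, giving −¼ ln(0.330804) = 0.276557.
d = 0.339043 + 0.276557 = 0.615600.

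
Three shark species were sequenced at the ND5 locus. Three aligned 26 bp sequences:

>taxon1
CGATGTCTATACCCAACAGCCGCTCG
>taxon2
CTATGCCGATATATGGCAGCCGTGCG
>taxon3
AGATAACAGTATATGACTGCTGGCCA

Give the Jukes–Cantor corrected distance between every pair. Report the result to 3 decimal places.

d(taxon1,taxon2) = 0.539, d(taxon1,taxon3) = 0.949, d(taxon2,taxon3) = 0.717

taxon1–taxon2: 10/26 sites differ → p ≈ 0.384615, d = −0.75 ln(1 − 0.51282) = 0.539341 ≈ 0.539.
taxon1–taxon3: 14/26 sites differ → p ≈ 0.538462, d = −0.75 ln(1 − 0.717949) = 0.949251 ≈ 0.949.
taxon2–taxon3: 12/26 sites differ → p ≈ 0.461538, d = −0.75 ln(1 − 0.615384) = 0.716632 ≈ 0.717.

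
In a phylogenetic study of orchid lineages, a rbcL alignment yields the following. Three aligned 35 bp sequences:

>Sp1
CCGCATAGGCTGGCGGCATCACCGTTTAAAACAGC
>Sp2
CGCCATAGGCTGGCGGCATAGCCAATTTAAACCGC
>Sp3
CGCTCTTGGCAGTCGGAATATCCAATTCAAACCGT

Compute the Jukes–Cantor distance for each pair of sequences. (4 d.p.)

d(Sp1,Sp2) = 0.2726, d(Sp1,Sp3) = 0.6355, d(Sp2,Sp3) = 0.3149

Sp1–Sp2: 8/35 sites differ → p ≈ 0.228571, d = −0.75 ln(1 − 0.304761) = 0.272625 ≈ 0.2726.
Sp1–Sp3: 15/35 sites differ → p ≈ 0.428571, d = −0.75 ln(1 − 0.571428) = 0.635472 ≈ 0.6355.
Sp2–Sp3: 9/35 sites differ → p ≈ 0.257143, d = −0.75 ln(1 − 0.342857) = 0.314890 ≈ 0.3149.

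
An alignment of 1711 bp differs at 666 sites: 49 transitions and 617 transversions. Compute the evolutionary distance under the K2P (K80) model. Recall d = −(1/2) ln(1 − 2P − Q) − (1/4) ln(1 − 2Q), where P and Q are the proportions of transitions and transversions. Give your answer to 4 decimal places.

P = 49/1711 ≈ 0.028638 and Q = 617/1711 ≈ 0.360608.
Under the Kimura two-parameter model, d = −½ ln(1 − 2P − Q) − ¼ ln(1 − 2Q).
1 − 2P − Q = 0.582116, giving −½ ln(0.582116) = 0.270543.
1 − 2Q = 0.278784, giving −¼ ln(0.278784) = 0.319329.
d = 0.270543 + 0.319329 = 0.589872.

0.5899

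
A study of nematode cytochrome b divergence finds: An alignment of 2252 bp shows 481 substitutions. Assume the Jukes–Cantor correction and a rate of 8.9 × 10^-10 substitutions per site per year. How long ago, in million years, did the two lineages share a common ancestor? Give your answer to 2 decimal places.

p = 481/2252 ≈ 0.213588.
d = −(3/4) ln(1 − 4p/3) = −0.75 ln(1 − 0.284784) = −0.75 ln(0.715216)
  = −0.75 × (-0.335171) = 0.251378 substitutions/site.
Under a molecular clock d = 2μt, so t = d/(2μ) = 0.251378 / (2 × 8.9 × 10^-10) = 141.22 million years.

141.22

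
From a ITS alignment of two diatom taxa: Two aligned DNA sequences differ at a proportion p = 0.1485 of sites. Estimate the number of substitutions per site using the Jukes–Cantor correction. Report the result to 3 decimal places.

d = −(3/4) ln(1 − 4p/3) = −0.75 ln(1 − 0.198) = −0.75 ln(0.802)
  = −0.75 × (-0.220647) = 0.165485 substitutions/site.

0.165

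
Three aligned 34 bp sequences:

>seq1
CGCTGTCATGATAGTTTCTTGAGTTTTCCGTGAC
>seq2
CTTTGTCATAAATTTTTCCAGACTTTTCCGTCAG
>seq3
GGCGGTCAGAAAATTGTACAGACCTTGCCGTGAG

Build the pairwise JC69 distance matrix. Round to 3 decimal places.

seq1–seq2: 11/34 sites differ → p ≈ 0.323529, d = −0.75 ln(1 − 0.431372) = 0.423397 ≈ 0.423.
seq1–seq3: 14/34 sites differ → p ≈ 0.411765, d = −0.75 ln(1 − 0.54902) = 0.597249 ≈ 0.597.
seq2–seq3: 11/34 sites differ → p ≈ 0.323529, d = −0.75 ln(1 − 0.431372) = 0.423397 ≈ 0.423.

d(seq1,seq2) = 0.423, d(seq1,seq3) = 0.597, d(seq2,seq3) = 0.423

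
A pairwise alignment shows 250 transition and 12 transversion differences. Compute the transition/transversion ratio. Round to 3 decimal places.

20.833

R = 250/12 = 20.833333… ≈ 20.833 (to 3 d.p.).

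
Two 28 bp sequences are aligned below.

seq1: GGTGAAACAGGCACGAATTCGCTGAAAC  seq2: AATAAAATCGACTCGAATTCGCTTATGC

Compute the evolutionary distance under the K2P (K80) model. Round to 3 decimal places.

0.508

Of 28 sites, 6 differences are transitions and 4 are transversions, so P = 6/28 ≈ 0.214286 and Q = 4/28 ≈ 0.142857.
Under the Kimura two-parameter model, d = −½ ln(1 − 2P − Q) − ¼ ln(1 − 2Q).
1 − 2P − Q = 0.428571, giving −½ ln(0.428571) = 0.423649.
1 − 2Q = 0.714286, giving −¼ ln(0.714286) = 0.084118.
d = 0.423649 + 0.084118 = 0.507767.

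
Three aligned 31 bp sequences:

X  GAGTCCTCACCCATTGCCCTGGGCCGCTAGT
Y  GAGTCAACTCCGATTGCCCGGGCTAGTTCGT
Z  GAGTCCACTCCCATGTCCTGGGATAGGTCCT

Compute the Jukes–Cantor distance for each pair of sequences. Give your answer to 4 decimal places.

X–Y: 10/31 sites differ → p ≈ 0.322581, d = −0.75 ln(1 − 0.430108) = 0.421731 ≈ 0.4217.
X–Z: 12/31 sites differ → p ≈ 0.387097, d = −0.75 ln(1 − 0.516129) = 0.544453 ≈ 0.5445.
Y–Z: 8/31 sites differ → p ≈ 0.258065, d = −0.75 ln(1 − 0.344087) = 0.316295 ≈ 0.3163.

d(X,Y) = 0.4217, d(X,Z) = 0.5445, d(Y,Z) = 0.3163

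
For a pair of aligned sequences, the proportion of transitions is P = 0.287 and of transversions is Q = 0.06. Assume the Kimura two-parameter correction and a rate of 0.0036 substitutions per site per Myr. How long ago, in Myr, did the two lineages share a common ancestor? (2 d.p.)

74.24

Under the Kimura two-parameter model, d = −½ ln(1 − 2P − Q) − ¼ ln(1 − 2Q).
1 − 2P − Q = 0.366, giving −½ ln(0.366) = 0.502561.
1 − 2Q = 0.88, giving −¼ ln(0.88) = 0.031958.
d = 0.502561 + 0.031958 = 0.534519.
Under a molecular clock d = 2μt, so t = d/(2μ) = 0.534519 / (2 × 0.0036) = 74.24 Myr.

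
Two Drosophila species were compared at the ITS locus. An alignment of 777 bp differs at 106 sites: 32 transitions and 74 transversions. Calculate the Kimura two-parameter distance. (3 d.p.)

P = 32/777 ≈ 0.041184 and Q = 74/777 ≈ 0.095238.
Under the Kimura two-parameter model, d = −½ ln(1 − 2P − Q) − ¼ ln(1 − 2Q).
1 − 2P − Q = 0.822394, giving −½ ln(0.822394) = 0.097768.
1 − 2Q = 0.809524, giving −¼ ln(0.809524) = 0.052827.
d = 0.097768 + 0.052827 = 0.150595.

0.151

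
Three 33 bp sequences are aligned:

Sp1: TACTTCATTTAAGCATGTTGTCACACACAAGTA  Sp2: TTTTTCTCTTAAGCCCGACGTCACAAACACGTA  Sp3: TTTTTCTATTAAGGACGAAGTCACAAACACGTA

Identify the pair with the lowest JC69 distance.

Sp2 and Sp3

Sp1–Sp2: 10/33 differ, p = 0.303, d = 0.388.
Sp1–Sp3: 10/33 differ, p = 0.303, d = 0.388.
Sp2–Sp3: 4/33 differ, p = 0.121, d = 0.132.
The smallest distance is between Sp2 and Sp3.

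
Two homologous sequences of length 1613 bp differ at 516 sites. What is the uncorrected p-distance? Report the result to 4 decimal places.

p = 516/1613 = 0.319900… ≈ 0.3199 (to 4 d.p.).

0.3199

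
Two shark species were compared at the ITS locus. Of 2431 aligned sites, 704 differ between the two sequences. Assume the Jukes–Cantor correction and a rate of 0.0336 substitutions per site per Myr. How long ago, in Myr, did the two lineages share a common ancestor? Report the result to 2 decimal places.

5.45

p = 704/2431 ≈ 0.289593.
d = −(3/4) ln(1 − 4p/3) = −0.75 ln(1 − 0.386124) = −0.75 ln(0.613876)
  = −0.75 × (-0.487962) = 0.365972 substitutions/site.
Under a molecular clock d = 2μt, so t = d/(2μ) = 0.365972 / (2 × 0.0336) = 5.45 Myr.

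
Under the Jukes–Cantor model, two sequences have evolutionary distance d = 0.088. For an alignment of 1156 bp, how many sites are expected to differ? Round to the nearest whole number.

96

Invert JC69: p = (3/4)(1 − e^(−4d/3)) = 0.75 × (1 − e^(-0.117333)) = 0.75 × (1 − 0.889289) = 0.083033.
Expected differing sites = pL ≈ 0.083033 × 1156 = 95.986148 ≈ 96.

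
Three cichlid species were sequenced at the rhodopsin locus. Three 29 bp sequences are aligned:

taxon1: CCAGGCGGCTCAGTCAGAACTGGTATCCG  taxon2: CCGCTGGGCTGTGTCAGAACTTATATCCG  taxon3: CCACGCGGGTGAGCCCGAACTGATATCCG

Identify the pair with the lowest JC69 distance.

taxon1–taxon2: 8/29 differ, p = 0.276, d = 0.344.
taxon1–taxon3: 6/29 differ, p = 0.207, d = 0.242.
taxon2–taxon3: 8/29 differ, p = 0.276, d = 0.344.
The smallest distance is between taxon1 and taxon3.

taxon1 and taxon3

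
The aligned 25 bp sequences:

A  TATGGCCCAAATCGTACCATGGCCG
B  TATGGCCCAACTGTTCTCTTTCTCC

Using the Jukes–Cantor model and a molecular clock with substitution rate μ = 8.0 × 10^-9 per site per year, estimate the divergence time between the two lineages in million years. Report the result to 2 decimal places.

The sequences differ at 10 of 25 sites (11, 13, 14, 16, 17, 19, 21, 22, 23, 25), so p = 10/25 = 0.4.
d = −(3/4) ln(1 − 4p/3) = −0.75 ln(1 − 0.533333) = −0.75 ln(0.466667)
  = −0.75 × (-0.762139) = 0.571604 substitutions/site.
Under a molecular clock d = 2μt, so t = d/(2μ) = 0.571604 / (2 × 8.0 × 10^-9) = 35.73 million years.

35.73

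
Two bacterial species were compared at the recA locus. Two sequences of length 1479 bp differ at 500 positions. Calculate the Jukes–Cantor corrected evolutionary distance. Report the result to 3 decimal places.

0.449

p = 500/1479 ≈ 0.338066.
d = −(3/4) ln(1 − 4p/3) = −0.75 ln(1 − 0.450755) = −0.75 ln(0.549245)
  = −0.75 × (-0.599211) = 0.449408 substitutions/site.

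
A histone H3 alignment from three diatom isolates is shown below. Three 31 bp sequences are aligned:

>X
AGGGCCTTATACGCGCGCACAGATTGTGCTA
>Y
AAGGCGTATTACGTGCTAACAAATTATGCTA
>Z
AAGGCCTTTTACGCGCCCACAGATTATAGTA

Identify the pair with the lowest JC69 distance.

X–Y: 9/31 differ, p = 0.290, d = 0.367.
X–Z: 6/31 differ, p = 0.194, d = 0.224.
Y–Z: 8/31 differ, p = 0.258, d = 0.316.
The smallest distance is between X and Z.

X and Z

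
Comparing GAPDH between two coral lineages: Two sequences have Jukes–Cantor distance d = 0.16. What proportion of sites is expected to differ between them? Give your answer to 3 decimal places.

0.144

p = (3/4)(1 − e^(−4d/3)) = 0.75 × (1 − e^(-0.213333)) = 0.75 × (1 − 0.807887) = 0.144085.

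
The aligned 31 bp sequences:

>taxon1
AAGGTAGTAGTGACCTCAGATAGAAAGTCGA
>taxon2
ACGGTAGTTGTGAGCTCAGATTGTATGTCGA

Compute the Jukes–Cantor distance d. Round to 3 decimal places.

0.224

The sequences differ at 6 of 31 sites (2, 9, 14, 22, 24, 26), so p = 6/31 ≈ 0.193548.
d = −(3/4) ln(1 − 4p/3) = −0.75 ln(1 − 0.258064) = −0.75 ln(0.741936)
  = −0.75 × (-0.298492) = 0.223869 substitutions/site.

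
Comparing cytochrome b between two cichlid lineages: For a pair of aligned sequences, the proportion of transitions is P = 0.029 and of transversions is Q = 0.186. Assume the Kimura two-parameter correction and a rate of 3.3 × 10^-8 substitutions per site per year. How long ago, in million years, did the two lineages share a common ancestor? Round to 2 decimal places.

3.88

Under the Kimura two-parameter model, d = −½ ln(1 − 2P − Q) − ¼ ln(1 − 2Q).
1 − 2P − Q = 0.756, giving −½ ln(0.756) = 0.139857.
1 − 2Q = 0.628, giving −¼ ln(0.628) = 0.116304.
d = 0.139857 + 0.116304 = 0.256161.
Under a molecular clock d = 2μt, so t = d/(2μ) = 0.256161 / (2 × 3.3 × 10^-8) = 3.88 million years.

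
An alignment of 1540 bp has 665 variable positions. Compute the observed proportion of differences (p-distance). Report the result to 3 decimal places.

0.432

p = 665/1540 = 0.431818… ≈ 0.432 (to 3 d.p.).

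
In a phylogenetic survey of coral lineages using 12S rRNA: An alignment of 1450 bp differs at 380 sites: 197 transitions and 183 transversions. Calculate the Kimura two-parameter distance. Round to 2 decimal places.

0.33

P = 197/1450 ≈ 0.135862 and Q = 183/1450 ≈ 0.126207.
Under the Kimura two-parameter model, d = −½ ln(1 − 2P − Q) − ¼ ln(1 − 2Q).
1 − 2P − Q = 0.602069, giving −½ ln(0.602069) = 0.253692.
1 − 2Q = 0.747586, giving −¼ ln(0.747586) = 0.072726.
d = 0.253692 + 0.072726 = 0.326418.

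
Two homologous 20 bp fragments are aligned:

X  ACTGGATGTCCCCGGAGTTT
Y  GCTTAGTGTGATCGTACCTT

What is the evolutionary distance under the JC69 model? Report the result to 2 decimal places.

The sequences differ at 10 of 20 sites (1, 4, 5, 6, 10, 11, 12, 15, 17, 18), so p = 10/20 = 0.5.
d = −(3/4) ln(1 − 4p/3) = −0.75 ln(1 − 0.666667) = −0.75 ln(0.333333)
  = −0.75 × (-1.098613) = 0.823960 substitutions/site.

0.82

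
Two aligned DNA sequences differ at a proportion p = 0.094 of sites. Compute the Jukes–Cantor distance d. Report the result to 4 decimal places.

0.1004

d = −(3/4) ln(1 − 4p/3) = −0.75 ln(1 − 0.125333) = −0.75 ln(0.874667)
  = −0.75 × (-0.133912) = 0.100434 substitutions/site.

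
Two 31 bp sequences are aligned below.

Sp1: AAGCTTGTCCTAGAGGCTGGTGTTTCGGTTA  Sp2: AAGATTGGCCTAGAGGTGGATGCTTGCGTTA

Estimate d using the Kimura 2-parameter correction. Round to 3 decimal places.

0.316

Of 31 sites, 3 differences are transitions and 5 are transversions, so P = 3/31 ≈ 0.096774 and Q = 5/31 ≈ 0.16129.
Under the Kimura two-parameter model, d = −½ ln(1 − 2P − Q) − ¼ ln(1 − 2Q).
1 − 2P − Q = 0.645162, giving −½ ln(0.645162) = 0.219127.
1 − 2Q = 0.67742, giving −¼ ln(0.67742) = 0.097366.
d = 0.219127 + 0.097366 = 0.316493.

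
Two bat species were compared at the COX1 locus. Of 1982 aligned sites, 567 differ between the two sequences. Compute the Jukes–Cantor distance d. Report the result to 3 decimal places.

0.360

p = 567/1982 ≈ 0.286075.
d = −(3/4) ln(1 − 4p/3) = −0.75 ln(1 − 0.381433) = −0.75 ln(0.618567)
  = −0.75 × (-0.480350) = 0.360263 substitutions/site.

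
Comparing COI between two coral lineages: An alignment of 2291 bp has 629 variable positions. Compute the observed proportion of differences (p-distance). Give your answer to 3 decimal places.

p = 629/2291 = 0.274552… ≈ 0.275 (to 3 d.p.).

0.275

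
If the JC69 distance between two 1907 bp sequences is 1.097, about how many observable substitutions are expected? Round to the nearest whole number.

1099

Invert JC69: p = (3/4)(1 − e^(−4d/3)) = 0.75 × (1 − e^(-1.462667)) = 0.75 × (1 − 0.231618) = 0.576287.
Expected differing sites = pL ≈ 0.576287 × 1907 = 1098.979309 ≈ 1099.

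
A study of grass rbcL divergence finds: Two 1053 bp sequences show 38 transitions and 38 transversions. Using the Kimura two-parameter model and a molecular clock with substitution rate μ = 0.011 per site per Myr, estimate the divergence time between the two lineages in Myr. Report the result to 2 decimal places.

3.46

P = 38/1053 ≈ 0.036087 and Q = 38/1053 ≈ 0.036087.
Under the Kimura two-parameter model, d = −½ ln(1 − 2P − Q) − ¼ ln(1 − 2Q).
1 − 2P − Q = 0.891739, giving −½ ln(0.891739) = 0.057291.
1 − 2Q = 0.927826, giving −¼ ln(0.927826) = 0.018728.
d = 0.057291 + 0.018728 = 0.076019.
Under a molecular clock d = 2μt, so t = d/(2μ) = 0.076019 / (2 × 0.011) = 3.46 Myr.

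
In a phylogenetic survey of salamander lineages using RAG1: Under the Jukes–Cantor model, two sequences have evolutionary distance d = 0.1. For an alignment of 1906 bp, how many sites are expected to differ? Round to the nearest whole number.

178

Invert JC69: p = (3/4)(1 − e^(−4d/3)) = 0.75 × (1 − e^(-0.133333)) = 0.75 × (1 − 0.875174) = 0.093620.
Expected differing sites = pL ≈ 0.093620 × 1906 = 178.43972 ≈ 178.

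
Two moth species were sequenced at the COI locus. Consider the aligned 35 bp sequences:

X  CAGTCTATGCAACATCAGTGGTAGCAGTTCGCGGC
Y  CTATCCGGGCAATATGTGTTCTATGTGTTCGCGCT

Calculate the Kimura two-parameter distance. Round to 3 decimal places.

Of 35 sites, 5 differences are transitions and 10 are transversions, so P = 5/35 ≈ 0.142857 and Q = 10/35 ≈ 0.285714.
Under the Kimura two-parameter model, d = −½ ln(1 − 2P − Q) − ¼ ln(1 − 2Q).
1 − 2P − Q = 0.428572, giving −½ ln(0.428572) = 0.423648.
1 − 2Q = 0.428572, giving −¼ ln(0.428572) = 0.211824.
d = 0.423648 + 0.211824 = 0.635472.

0.635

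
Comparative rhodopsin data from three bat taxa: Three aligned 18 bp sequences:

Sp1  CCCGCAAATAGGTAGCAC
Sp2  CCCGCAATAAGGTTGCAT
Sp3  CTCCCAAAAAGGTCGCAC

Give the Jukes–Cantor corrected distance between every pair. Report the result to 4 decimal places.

d(Sp1,Sp2) = 0.2635, d(Sp1,Sp3) = 0.2635, d(Sp2,Sp3) = 0.3470

Sp1–Sp2: 4/18 sites differ → p ≈ 0.222222, d = −0.75 ln(1 − 0.296296) = 0.263548 ≈ 0.2635.
Sp1–Sp3: 4/18 sites differ → p ≈ 0.222222, d = −0.75 ln(1 − 0.296296) = 0.263548 ≈ 0.2635.
Sp2–Sp3: 5/18 sites differ → p ≈ 0.277778, d = −0.75 ln(1 − 0.370371) = 0.346968 ≈ 0.3470.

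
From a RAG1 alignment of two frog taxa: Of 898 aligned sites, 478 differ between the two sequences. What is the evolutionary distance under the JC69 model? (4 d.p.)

0.9277

p = 478/898 ≈ 0.532294.
d = −(3/4) ln(1 − 4p/3) = −0.75 ln(1 − 0.709725) = −0.75 ln(0.290275)
  = −0.75 × (-1.236927) = 0.927695 substitutions/site.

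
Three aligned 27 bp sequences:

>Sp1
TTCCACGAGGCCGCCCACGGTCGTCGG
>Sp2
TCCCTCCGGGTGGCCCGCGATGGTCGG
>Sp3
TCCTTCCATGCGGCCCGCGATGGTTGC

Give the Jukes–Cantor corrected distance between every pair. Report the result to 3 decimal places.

d(Sp1,Sp2) = 0.441, d(Sp1,Sp3) = 0.588, d(Sp2,Sp3) = 0.264

Sp1–Sp2: 9/27 sites differ → p ≈ 0.333333, d = −0.75 ln(1 − 0.444444) = 0.440839 ≈ 0.441.
Sp1–Sp3: 11/27 sites differ → p ≈ 0.407407, d = −0.75 ln(1 − 0.543209) = 0.587647 ≈ 0.588.
Sp2–Sp3: 6/27 sites differ → p ≈ 0.222222, d = −0.75 ln(1 − 0.296296) = 0.263548 ≈ 0.264.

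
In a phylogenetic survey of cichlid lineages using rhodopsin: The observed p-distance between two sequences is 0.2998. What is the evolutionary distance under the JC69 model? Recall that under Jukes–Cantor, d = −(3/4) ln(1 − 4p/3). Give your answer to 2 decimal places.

d = −(3/4) ln(1 − 4p/3) = −0.75 ln(1 − 0.399733) = −0.75 ln(0.600267)
  = −0.75 × (-0.510381) = 0.382786 substitutions/site.

0.38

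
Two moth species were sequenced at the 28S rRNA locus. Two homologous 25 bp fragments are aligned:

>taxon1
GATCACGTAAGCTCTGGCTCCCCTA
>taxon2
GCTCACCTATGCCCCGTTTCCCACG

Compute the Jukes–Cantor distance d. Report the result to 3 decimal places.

The sequences differ at 10 of 25 sites (2, 7, 10, 13, 15, 17, 18, 23, 24, 25), so p = 10/25 = 0.4.
d = −(3/4) ln(1 − 4p/3) = −0.75 ln(1 − 0.533333) = −0.75 ln(0.466667)
  = −0.75 × (-0.762139) = 0.571604 substitutions/site.

0.572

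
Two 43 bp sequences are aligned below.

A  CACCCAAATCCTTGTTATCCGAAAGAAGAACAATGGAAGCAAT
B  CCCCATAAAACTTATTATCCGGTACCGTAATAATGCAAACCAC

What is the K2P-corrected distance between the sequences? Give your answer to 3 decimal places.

Of 43 sites, 6 differences are transitions and 11 are transversions, so P = 6/43 ≈ 0.139535 and Q = 11/43 ≈ 0.255814.
Under the Kimura two-parameter model, d = −½ ln(1 − 2P − Q) − ¼ ln(1 − 2Q).
1 − 2P − Q = 0.465116, giving −½ ln(0.465116) = 0.382734.
1 − 2Q = 0.488372, giving −¼ ln(0.488372) = 0.179169.
d = 0.382734 + 0.179169 = 0.561903.

0.562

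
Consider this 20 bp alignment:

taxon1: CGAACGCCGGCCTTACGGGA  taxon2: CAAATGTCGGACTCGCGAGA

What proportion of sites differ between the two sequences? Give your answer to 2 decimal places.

0.35

The sequences differ at 7 of 20 positions (sites 2, 5, 7, 11, 14, 15, 18).
p = 7/20 = 0.35.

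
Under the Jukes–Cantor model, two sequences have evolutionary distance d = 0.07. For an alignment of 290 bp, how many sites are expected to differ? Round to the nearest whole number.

19

Invert JC69: p = (3/4)(1 − e^(−4d/3)) = 0.75 × (1 − e^(-0.093333)) = 0.75 × (1 − 0.910890) = 0.066833.
Expected differing sites = pL ≈ 0.066833 × 290 = 19.38157 ≈ 19.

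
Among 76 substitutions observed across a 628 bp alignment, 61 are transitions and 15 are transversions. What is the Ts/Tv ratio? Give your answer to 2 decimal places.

4.07

R = 61/15 = 4.066666… ≈ 4.07 (to 2 d.p.).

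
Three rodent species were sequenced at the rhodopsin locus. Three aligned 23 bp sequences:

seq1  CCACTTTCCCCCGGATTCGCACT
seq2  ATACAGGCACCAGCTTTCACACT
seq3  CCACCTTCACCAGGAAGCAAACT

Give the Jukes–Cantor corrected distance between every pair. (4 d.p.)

d(seq1,seq2) = 0.6501, d(seq1,seq3) = 0.3904, d(seq2,seq3) = 0.6501

seq1–seq2: 10/23 sites differ → p ≈ 0.434783, d = −0.75 ln(1 − 0.579711) = 0.650110 ≈ 0.6501.
seq1–seq3: 7/23 sites differ → p ≈ 0.304348, d = −0.75 ln(1 − 0.405797) = 0.390401 ≈ 0.3904.
seq2–seq3: 10/23 sites differ → p ≈ 0.434783, d = −0.75 ln(1 − 0.579711) = 0.650110 ≈ 0.6501.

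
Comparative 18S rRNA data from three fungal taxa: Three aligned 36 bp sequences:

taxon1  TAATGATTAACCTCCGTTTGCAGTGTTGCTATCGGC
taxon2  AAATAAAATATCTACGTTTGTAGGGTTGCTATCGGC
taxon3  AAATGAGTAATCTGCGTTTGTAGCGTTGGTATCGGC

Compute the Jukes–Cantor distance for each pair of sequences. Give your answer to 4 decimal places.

d(taxon1,taxon2) = 0.3041, d(taxon1,taxon3) = 0.2251, d(taxon2,taxon3) = 0.2251

taxon1–taxon2: 9/36 sites differ → p = 0.25, d = −0.75 ln(1 − 0.333333) = 0.304098 ≈ 0.3041.
taxon1–taxon3: 7/36 sites differ → p ≈ 0.194444, d = −0.75 ln(1 − 0.259259) = 0.225078 ≈ 0.2251.
taxon2–taxon3: 7/36 sites differ → p ≈ 0.194444, d = −0.75 ln(1 − 0.259259) = 0.225078 ≈ 0.2251.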